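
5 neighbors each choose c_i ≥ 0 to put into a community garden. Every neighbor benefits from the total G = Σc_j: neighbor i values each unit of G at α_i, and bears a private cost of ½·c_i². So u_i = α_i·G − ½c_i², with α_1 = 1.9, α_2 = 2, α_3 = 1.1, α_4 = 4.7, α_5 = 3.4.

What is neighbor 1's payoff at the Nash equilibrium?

23.085

Neighbor i's FOC: ∂u_i/∂c_i = α_i − c_i = 0, so c_i* = α_i.
NE contributions = (1.9, 2, 1.1, 4.7, 3.4); G = 13.1.
u_1 = α_1·G − ½·(c_1)² = 1.9·13.1 − ½·1.9² = 23.085.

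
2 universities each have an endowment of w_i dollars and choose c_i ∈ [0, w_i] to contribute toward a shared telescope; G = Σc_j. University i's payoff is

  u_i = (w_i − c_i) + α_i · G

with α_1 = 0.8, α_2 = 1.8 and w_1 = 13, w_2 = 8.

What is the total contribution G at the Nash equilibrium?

8

∂u_i/∂c_i = α_i − 1, so university i contributes w_i if α_i > 1, else 0.
α_i > 1 for i ∈ {2}; NE contributions (0, 8), G = 8.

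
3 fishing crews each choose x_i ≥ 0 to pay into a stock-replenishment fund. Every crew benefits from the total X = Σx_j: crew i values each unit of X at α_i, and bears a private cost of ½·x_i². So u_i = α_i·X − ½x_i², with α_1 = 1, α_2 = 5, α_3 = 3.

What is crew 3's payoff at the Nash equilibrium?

22.5

Crew i's FOC: ∂u_i/∂x_i = α_i − x_i = 0, so x_i* = α_i.
NE contributions = (1, 5, 3); X = 9.
u_3 = α_3·X − ½·(x_3)² = 3·9 − ½·3² = 22.5.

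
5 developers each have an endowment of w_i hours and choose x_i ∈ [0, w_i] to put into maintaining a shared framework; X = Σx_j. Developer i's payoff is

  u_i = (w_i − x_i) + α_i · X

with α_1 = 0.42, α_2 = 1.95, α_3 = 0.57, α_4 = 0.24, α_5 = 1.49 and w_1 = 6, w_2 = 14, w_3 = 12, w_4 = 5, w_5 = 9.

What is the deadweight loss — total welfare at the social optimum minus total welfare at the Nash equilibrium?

84.41

∂u_i/∂x_i = α_i − 1, so developer i contributes w_i if α_i > 1, else 0.
α_i > 1 for i ∈ {2, 5}; NE contributions (0, 14, 0, 0, 9), X = 23.
W^NE = Σw_i − X^NE + (Σα_i)·X^NE = 46 + 3.67·23 = 130.41.
Planner: ∂(Σu_j)/∂x_i = Σα_j − 1 = 3.67 > 0, so everyone contributes w_i; X^SO = 46, W^SO = 46 + 3.67·46 = 214.82.
Deadweight loss = 84.41.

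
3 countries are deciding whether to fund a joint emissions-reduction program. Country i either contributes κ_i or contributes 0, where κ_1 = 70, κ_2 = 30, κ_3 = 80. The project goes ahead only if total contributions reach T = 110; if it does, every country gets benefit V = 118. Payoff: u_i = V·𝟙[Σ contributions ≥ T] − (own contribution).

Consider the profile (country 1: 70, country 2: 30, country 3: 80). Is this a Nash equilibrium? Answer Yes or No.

No

Total = 180 ≥ 110: provided.
Country 1 (pledges 70, payoff 48): dropping to 0 → total 110, payoff 118. Profitable deviation.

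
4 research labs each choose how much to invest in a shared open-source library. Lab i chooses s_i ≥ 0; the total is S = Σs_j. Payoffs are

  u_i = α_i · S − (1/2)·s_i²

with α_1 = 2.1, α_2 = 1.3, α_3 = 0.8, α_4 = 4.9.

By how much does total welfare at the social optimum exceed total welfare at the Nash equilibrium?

Lab i's FOC: ∂u_i/∂s_i = α_i − s_i = 0, so s_i* = α_i.
NE contributions = (2.1, 1.3, 0.8, 4.9); S = 9.1.
W^NE = (Σα)·S − ½Σα_i² = 9.1² − ½·30.75 = 67.435.
Planner sets s_i = Σα_j = 9.1 for every i, so S^SO = 4·9.1 = 36.4.
W^SO = (Σα)·S^SO − ½·4·(Σα)² = (4/2)·9.1² = 165.62.
Deadweight loss = W^SO − W^NE = 98.185.

98.185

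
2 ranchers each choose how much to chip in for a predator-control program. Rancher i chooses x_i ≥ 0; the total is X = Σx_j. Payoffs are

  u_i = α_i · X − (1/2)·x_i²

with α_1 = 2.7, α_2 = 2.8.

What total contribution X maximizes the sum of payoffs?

11

Planner FOC: ∂(Σu_j)/∂x_i = (Σα_j) − x_i = 0, so x_i^SO = Σα_j = 5.5 for every i; X^SO = 11.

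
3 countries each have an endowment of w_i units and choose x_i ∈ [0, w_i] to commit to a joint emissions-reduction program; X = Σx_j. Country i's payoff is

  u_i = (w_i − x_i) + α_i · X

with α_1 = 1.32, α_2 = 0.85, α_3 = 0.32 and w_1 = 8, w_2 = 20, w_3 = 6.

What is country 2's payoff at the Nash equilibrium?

26.8

∂u_i/∂x_i = α_i − 1, so country i contributes w_i if α_i > 1, else 0.
α_i > 1 for i ∈ {1}; NE contributions (8, 0, 0), X = 8.
u_2 = (20 − 0) + 0.85·8 = 26.8.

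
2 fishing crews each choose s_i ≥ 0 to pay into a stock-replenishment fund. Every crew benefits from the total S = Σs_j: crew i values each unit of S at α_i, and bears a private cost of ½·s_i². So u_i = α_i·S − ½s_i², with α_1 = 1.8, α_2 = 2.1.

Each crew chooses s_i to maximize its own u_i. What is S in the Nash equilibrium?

Crew i's FOC: ∂u_i/∂s_i = α_i − s_i = 0, so s_i* = α_i.
NE contributions = (1.8, 2.1); S = 3.9.

3.9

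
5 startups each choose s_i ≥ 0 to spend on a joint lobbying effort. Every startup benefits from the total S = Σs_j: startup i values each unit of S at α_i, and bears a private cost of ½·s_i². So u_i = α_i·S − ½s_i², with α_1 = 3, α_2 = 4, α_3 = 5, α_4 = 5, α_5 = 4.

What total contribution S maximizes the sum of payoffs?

Planner FOC: ∂(Σu_j)/∂s_i = (Σα_j) − s_i = 0, so s_i^SO = Σα_j = 21 for every i; S^SO = 105.

105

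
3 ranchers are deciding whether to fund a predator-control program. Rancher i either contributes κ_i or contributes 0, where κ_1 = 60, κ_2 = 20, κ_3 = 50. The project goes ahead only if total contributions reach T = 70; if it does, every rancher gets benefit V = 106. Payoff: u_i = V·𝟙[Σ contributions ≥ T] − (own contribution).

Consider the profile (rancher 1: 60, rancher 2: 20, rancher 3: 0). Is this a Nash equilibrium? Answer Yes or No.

Yes

Total = 80 ≥ 70: provided.
Rancher 1 (pledges 60, payoff 46): dropping to 0 → total 20, payoff 0. No gain.
Rancher 2 (pledges 20, payoff 86): dropping to 0 → total 60, payoff 0. No gain.
Rancher 3 (pledges 0, payoff 106): pledging 50 → total 130, payoff 56. No gain.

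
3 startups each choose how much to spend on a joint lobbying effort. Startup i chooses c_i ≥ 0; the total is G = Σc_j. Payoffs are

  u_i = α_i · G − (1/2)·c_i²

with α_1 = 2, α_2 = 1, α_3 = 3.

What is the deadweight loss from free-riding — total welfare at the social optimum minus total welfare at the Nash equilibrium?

Startup i's FOC: ∂u_i/∂c_i = α_i − c_i = 0, so c_i* = α_i.
NE contributions = (2, 1, 3); G = 6.
W^NE = (Σα)·G − ½Σα_i² = 6² − ½·14 = 29.
Planner sets c_i = Σα_j = 6 for every i, so G^SO = 3·6 = 18.
W^SO = (Σα)·G^SO − ½·3·(Σα)² = (3/2)·6² = 54.
Deadweight loss = W^SO − W^NE = 25.

25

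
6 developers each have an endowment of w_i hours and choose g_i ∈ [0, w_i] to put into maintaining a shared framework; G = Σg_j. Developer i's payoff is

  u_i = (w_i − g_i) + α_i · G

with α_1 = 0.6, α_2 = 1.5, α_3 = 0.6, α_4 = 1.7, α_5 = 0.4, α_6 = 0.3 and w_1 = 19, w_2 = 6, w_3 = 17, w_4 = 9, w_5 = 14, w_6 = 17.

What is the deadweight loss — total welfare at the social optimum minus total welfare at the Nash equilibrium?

∂u_i/∂g_i = α_i − 1, so developer i contributes w_i if α_i > 1, else 0.
α_i > 1 for i ∈ {2, 4}; NE contributions (0, 6, 0, 9, 0, 0), G = 15.
W^NE = Σw_i − G^NE + (Σα_i)·G^NE = 82 + 4.1·15 = 143.5.
Planner: ∂(Σu_j)/∂g_i = Σα_j − 1 = 4.1 > 0, so everyone contributes w_i; G^SO = 82, W^SO = 82 + 4.1·82 = 418.2.
Deadweight loss = 274.7.

274.7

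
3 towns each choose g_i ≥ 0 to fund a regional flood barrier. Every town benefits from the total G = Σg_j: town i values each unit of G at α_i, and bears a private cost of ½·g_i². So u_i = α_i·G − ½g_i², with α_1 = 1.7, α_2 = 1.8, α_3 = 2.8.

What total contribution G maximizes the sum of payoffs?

18.9

Planner FOC: ∂(Σu_j)/∂g_i = (Σα_j) − g_i = 0, so g_i^SO = Σα_j = 6.3 for every i; G^SO = 18.9.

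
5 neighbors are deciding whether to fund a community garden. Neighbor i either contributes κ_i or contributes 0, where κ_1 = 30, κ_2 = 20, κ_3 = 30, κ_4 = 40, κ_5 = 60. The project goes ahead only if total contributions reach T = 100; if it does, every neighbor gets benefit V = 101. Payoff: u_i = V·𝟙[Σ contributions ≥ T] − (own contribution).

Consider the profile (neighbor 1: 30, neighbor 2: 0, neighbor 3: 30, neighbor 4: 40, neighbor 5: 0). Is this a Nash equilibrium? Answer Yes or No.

Yes

Total = 100 ≥ 100: provided.
Neighbor 1 (pledges 30, payoff 71): dropping to 0 → total 70, payoff 0. No gain.
Neighbor 2 (pledges 0, payoff 101): pledging 20 → total 120, payoff 81. No gain.
Neighbor 3 (pledges 30, payoff 71): dropping to 0 → total 70, payoff 0. No gain.
Neighbor 4 (pledges 40, payoff 61): dropping to 0 → total 60, payoff 0. No gain.
Neighbor 5 (pledges 0, payoff 101): pledging 60 → total 160, payoff 41. No gain.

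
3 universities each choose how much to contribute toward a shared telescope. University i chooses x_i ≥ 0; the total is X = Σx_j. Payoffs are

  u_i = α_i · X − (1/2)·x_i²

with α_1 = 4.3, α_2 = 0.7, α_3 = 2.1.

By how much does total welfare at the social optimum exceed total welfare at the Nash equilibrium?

University i's FOC: ∂u_i/∂x_i = α_i − x_i = 0, so x_i* = α_i.
NE contributions = (4.3, 0.7, 2.1); X = 7.1.
W^NE = (Σα)·X − ½Σα_i² = 7.1² − ½·23.39 = 38.715.
Planner sets x_i = Σα_j = 7.1 for every i, so X^SO = 3·7.1 = 21.3.
W^SO = (Σα)·X^SO − ½·3·(Σα)² = (3/2)·7.1² = 75.615.
Deadweight loss = W^SO − W^NE = 36.9.

36.9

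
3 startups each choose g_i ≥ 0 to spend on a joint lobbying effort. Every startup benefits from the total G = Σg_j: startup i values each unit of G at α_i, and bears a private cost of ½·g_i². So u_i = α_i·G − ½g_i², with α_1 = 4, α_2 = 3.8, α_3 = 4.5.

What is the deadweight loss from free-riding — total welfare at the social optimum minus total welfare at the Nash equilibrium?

100.99

Startup i's FOC: ∂u_i/∂g_i = α_i − g_i = 0, so g_i* = α_i.
NE contributions = (4, 3.8, 4.5); G = 12.3.
W^NE = (Σα)·G − ½Σα_i² = 12.3² − ½·50.69 = 125.945.
Planner sets g_i = Σα_j = 12.3 for every i, so G^SO = 3·12.3 = 36.9.
W^SO = (Σα)·G^SO − ½·3·(Σα)² = (3/2)·12.3² = 226.935.
Deadweight loss = W^SO − W^NE = 100.99.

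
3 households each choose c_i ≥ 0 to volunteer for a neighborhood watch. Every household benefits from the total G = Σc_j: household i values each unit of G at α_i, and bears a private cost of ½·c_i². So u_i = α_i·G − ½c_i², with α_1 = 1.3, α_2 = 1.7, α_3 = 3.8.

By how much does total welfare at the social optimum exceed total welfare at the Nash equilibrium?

32.63

Household i's FOC: ∂u_i/∂c_i = α_i − c_i = 0, so c_i* = α_i.
NE contributions = (1.3, 1.7, 3.8); G = 6.8.
W^NE = (Σα)·G − ½Σα_i² = 6.8² − ½·19.02 = 36.73.
Planner sets c_i = Σα_j = 6.8 for every i, so G^SO = 3·6.8 = 20.4.
W^SO = (Σα)·G^SO − ½·3·(Σα)² = (3/2)·6.8² = 69.36.
Deadweight loss = W^SO − W^NE = 32.63.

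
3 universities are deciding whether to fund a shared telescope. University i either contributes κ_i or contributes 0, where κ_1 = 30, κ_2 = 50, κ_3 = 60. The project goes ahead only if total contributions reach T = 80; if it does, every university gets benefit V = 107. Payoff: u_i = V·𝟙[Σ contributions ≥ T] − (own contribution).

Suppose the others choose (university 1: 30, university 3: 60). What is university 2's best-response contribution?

0

Others' total = 90 ≥ 80; contributing adds cost 50 for no extra benefit.
Best response: 0.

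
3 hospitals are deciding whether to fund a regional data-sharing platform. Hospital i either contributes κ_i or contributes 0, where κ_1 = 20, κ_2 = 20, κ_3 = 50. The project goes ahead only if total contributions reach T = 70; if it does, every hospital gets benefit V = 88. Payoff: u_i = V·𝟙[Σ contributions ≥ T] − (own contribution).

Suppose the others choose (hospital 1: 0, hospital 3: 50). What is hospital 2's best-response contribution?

Others' total = 50. Contributing 20 brings total to 70 ≥ 70: gain V − κ_2 = 68.
Best response: 20.

20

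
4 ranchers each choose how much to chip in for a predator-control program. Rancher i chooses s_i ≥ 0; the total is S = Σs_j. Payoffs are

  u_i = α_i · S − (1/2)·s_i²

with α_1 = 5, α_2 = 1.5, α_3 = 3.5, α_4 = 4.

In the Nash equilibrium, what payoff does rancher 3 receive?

Rancher i's FOC: ∂u_i/∂s_i = α_i − s_i = 0, so s_i* = α_i.
NE contributions = (5, 1.5, 3.5, 4); S = 14.
u_3 = α_3·S − ½·(s_3)² = 3.5·14 − ½·3.5² = 42.875.

42.875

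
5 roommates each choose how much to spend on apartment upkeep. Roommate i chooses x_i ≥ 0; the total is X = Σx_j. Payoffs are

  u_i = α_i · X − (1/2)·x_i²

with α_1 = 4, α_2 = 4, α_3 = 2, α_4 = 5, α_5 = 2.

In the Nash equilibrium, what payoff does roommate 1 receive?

60

Roommate i's FOC: ∂u_i/∂x_i = α_i − x_i = 0, so x_i* = α_i.
NE contributions = (4, 4, 2, 5, 2); X = 17.
u_1 = α_1·X − ½·(x_1)² = 4·17 − ½·4² = 60.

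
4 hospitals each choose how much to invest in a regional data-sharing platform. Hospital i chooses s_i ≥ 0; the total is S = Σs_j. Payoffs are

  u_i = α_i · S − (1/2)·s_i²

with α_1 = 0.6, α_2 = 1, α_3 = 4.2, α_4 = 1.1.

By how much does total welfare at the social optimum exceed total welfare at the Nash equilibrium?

57.715

Hospital i's FOC: ∂u_i/∂s_i = α_i − s_i = 0, so s_i* = α_i.
NE contributions = (0.6, 1, 4.2, 1.1); S = 6.9.
W^NE = (Σα)·S − ½Σα_i² = 6.9² − ½·20.21 = 37.505.
Planner sets s_i = Σα_j = 6.9 for every i, so S^SO = 4·6.9 = 27.6.
W^SO = (Σα)·S^SO − ½·4·(Σα)² = (4/2)·6.9² = 95.22.
Deadweight loss = W^SO − W^NE = 57.715.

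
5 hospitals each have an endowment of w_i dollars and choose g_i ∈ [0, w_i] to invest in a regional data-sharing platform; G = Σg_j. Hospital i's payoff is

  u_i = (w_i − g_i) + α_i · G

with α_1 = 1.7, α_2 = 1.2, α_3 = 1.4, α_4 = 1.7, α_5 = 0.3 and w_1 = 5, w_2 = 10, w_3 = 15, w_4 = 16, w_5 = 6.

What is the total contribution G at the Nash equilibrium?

∂u_i/∂g_i = α_i − 1, so hospital i contributes w_i if α_i > 1, else 0.
α_i > 1 for i ∈ {1, 2, 3, 4}; NE contributions (5, 10, 15, 16, 0), G = 46.

46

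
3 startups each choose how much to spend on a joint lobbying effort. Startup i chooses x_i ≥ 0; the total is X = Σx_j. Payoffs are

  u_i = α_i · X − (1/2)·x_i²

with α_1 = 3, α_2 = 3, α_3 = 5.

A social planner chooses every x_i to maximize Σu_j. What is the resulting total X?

Planner FOC: ∂(Σu_j)/∂x_i = (Σα_j) − x_i = 0, so x_i^SO = Σα_j = 11 for every i; X^SO = 33.

33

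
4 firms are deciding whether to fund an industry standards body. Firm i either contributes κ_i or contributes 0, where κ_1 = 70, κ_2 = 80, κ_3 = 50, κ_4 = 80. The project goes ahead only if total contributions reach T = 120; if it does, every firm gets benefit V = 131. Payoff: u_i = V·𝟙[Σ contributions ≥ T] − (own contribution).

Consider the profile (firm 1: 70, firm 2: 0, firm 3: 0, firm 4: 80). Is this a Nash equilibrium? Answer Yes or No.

Total = 150 ≥ 120: provided.
Firm 1 (pledges 70, payoff 61): dropping to 0 → total 80, payoff 0. No gain.
Firm 2 (pledges 0, payoff 131): pledging 80 → total 230, payoff 51. No gain.
Firm 3 (pledges 0, payoff 131): pledging 50 → total 200, payoff 81. No gain.
Firm 4 (pledges 80, payoff 51): dropping to 0 → total 70, payoff 0. No gain.

Yes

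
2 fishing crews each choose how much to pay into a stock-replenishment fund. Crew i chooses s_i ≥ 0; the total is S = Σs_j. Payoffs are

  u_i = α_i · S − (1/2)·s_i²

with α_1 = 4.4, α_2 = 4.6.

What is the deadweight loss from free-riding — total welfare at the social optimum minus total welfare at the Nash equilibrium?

Crew i's FOC: ∂u_i/∂s_i = α_i − s_i = 0, so s_i* = α_i.
NE contributions = (4.4, 4.6); S = 9.
W^NE = (Σα)·S − ½Σα_i² = 9² − ½·40.52 = 60.74.
Planner sets s_i = Σα_j = 9 for every i, so S^SO = 2·9 = 18.
W^SO = (Σα)·S^SO − ½·2·(Σα)² = (2/2)·9² = 81.
Deadweight loss = W^SO − W^NE = 20.26.

20.26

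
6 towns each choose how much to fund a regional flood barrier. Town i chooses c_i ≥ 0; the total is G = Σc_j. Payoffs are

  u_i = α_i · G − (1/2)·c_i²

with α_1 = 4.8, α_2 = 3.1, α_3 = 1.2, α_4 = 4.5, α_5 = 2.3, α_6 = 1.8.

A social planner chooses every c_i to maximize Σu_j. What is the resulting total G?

106.2

Planner FOC: ∂(Σu_j)/∂c_i = (Σα_j) − c_i = 0, so c_i^SO = Σα_j = 17.7 for every i; G^SO = 106.2.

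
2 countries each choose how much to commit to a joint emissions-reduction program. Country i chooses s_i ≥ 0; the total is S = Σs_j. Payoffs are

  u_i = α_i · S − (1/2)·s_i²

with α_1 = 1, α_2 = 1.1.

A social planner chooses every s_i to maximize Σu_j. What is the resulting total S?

4.2

Planner FOC: ∂(Σu_j)/∂s_i = (Σα_j) − s_i = 0, so s_i^SO = Σα_j = 2.1 for every i; S^SO = 4.2.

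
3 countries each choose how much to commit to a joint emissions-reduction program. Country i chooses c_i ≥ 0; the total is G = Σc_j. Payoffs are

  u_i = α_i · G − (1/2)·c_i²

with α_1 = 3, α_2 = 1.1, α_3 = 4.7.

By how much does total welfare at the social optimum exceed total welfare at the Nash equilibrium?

Country i's FOC: ∂u_i/∂c_i = α_i − c_i = 0, so c_i* = α_i.
NE contributions = (3, 1.1, 4.7); G = 8.8.
W^NE = (Σα)·G − ½Σα_i² = 8.8² − ½·32.3 = 61.29.
Planner sets c_i = Σα_j = 8.8 for every i, so G^SO = 3·8.8 = 26.4.
W^SO = (Σα)·G^SO − ½·3·(Σα)² = (3/2)·8.8² = 116.16.
Deadweight loss = W^SO − W^NE = 54.87.

54.87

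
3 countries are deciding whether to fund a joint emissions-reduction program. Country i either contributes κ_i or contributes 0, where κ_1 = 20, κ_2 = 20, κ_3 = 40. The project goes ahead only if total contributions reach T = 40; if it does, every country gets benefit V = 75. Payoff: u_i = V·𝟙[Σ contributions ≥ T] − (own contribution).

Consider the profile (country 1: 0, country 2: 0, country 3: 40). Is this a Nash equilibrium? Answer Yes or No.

Total = 40 ≥ 40: provided.
Country 1 (pledges 0, payoff 75): pledging 20 → total 60, payoff 55. No gain.
Country 2 (pledges 0, payoff 75): pledging 20 → total 60, payoff 55. No gain.
Country 3 (pledges 40, payoff 35): dropping to 0 → total 0, payoff 0. No gain.

Yes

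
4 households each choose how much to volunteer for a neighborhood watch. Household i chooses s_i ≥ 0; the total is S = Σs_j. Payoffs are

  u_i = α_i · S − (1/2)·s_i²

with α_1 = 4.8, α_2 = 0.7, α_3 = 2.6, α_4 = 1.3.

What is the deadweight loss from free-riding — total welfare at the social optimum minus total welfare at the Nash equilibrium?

Household i's FOC: ∂u_i/∂s_i = α_i − s_i = 0, so s_i* = α_i.
NE contributions = (4.8, 0.7, 2.6, 1.3); S = 9.4.
W^NE = (Σα)·S − ½Σα_i² = 9.4² − ½·31.98 = 72.37.
Planner sets s_i = Σα_j = 9.4 for every i, so S^SO = 4·9.4 = 37.6.
W^SO = (Σα)·S^SO − ½·4·(Σα)² = (4/2)·9.4² = 176.72.
Deadweight loss = W^SO − W^NE = 104.35.

104.35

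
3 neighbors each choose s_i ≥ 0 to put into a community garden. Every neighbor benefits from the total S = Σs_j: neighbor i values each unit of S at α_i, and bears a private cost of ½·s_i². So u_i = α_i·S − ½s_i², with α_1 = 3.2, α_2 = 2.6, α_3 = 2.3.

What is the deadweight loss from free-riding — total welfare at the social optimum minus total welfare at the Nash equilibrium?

Neighbor i's FOC: ∂u_i/∂s_i = α_i − s_i = 0, so s_i* = α_i.
NE contributions = (3.2, 2.6, 2.3); S = 8.1.
W^NE = (Σα)·S − ½Σα_i² = 8.1² − ½·22.29 = 54.465.
Planner sets s_i = Σα_j = 8.1 for every i, so S^SO = 3·8.1 = 24.3.
W^SO = (Σα)·S^SO − ½·3·(Σα)² = (3/2)·8.1² = 98.415.
Deadweight loss = W^SO − W^NE = 43.95.

43.95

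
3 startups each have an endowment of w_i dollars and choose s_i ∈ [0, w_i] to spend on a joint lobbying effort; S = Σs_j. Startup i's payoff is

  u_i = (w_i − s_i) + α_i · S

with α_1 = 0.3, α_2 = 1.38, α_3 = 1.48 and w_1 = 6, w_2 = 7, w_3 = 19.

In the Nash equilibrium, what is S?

26

∂u_i/∂s_i = α_i − 1, so startup i contributes w_i if α_i > 1, else 0.
α_i > 1 for i ∈ {2, 3}; NE contributions (0, 7, 19), S = 26.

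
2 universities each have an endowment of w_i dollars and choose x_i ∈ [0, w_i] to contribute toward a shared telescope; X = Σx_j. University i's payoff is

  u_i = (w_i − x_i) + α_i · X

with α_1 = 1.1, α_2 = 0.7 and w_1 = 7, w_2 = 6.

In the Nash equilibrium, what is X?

7

∂u_i/∂x_i = α_i − 1, so university i contributes w_i if α_i > 1, else 0.
α_i > 1 for i ∈ {1}; NE contributions (7, 0), X = 7.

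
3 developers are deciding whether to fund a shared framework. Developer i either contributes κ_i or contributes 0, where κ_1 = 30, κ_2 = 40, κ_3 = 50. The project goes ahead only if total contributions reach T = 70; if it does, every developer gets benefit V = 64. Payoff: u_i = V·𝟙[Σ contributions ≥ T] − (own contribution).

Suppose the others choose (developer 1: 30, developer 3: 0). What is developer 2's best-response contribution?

Others' total = 30. Contributing 40 brings total to 70 ≥ 70: gain V − κ_2 = 24.
Best response: 40.

40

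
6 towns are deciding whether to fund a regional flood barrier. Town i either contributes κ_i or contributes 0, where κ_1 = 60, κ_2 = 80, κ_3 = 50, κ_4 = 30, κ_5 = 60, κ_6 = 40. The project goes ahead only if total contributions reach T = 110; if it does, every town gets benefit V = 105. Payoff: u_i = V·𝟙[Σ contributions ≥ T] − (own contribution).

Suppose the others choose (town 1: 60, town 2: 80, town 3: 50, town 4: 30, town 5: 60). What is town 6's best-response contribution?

Others' total = 280 ≥ 110; contributing adds cost 40 for no extra benefit.
Best response: 0.

0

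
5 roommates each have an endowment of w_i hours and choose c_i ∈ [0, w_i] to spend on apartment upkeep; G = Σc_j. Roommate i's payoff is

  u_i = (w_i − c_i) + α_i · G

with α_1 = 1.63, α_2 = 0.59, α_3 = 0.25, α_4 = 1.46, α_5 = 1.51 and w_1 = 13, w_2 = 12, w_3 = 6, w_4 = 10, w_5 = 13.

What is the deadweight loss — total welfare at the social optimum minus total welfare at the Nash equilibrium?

∂u_i/∂c_i = α_i − 1, so roommate i contributes w_i if α_i > 1, else 0.
α_i > 1 for i ∈ {1, 4, 5}; NE contributions (13, 0, 0, 10, 13), G = 36.
W^NE = Σw_i − G^NE + (Σα_i)·G^NE = 54 + 4.44·36 = 213.84.
Planner: ∂(Σu_j)/∂c_i = Σα_j − 1 = 4.44 > 0, so everyone contributes w_i; G^SO = 54, W^SO = 54 + 4.44·54 = 293.76.
Deadweight loss = 79.92.

79.92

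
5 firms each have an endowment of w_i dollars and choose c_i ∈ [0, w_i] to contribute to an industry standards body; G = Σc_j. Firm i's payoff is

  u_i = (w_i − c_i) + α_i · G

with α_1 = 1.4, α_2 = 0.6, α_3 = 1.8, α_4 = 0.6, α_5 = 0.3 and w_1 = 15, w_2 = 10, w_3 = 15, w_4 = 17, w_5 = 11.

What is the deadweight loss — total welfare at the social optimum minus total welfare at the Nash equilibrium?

140.6

∂u_i/∂c_i = α_i − 1, so firm i contributes w_i if α_i > 1, else 0.
α_i > 1 for i ∈ {1, 3}; NE contributions (15, 0, 15, 0, 0), G = 30.
W^NE = Σw_i − G^NE + (Σα_i)·G^NE = 68 + 3.7·30 = 179.
Planner: ∂(Σu_j)/∂c_i = Σα_j − 1 = 3.7 > 0, so everyone contributes w_i; G^SO = 68, W^SO = 68 + 3.7·68 = 319.6.
Deadweight loss = 140.6.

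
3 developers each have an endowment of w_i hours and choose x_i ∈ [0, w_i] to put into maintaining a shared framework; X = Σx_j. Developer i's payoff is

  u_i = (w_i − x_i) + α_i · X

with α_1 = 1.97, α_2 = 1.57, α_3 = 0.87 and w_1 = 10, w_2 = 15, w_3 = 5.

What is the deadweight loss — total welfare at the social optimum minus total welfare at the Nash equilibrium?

∂u_i/∂x_i = α_i − 1, so developer i contributes w_i if α_i > 1, else 0.
α_i > 1 for i ∈ {1, 2}; NE contributions (10, 15, 0), X = 25.
W^NE = Σw_i − X^NE + (Σα_i)·X^NE = 30 + 3.41·25 = 115.25.
Planner: ∂(Σu_j)/∂x_i = Σα_j − 1 = 3.41 > 0, so everyone contributes w_i; X^SO = 30, W^SO = 30 + 3.41·30 = 132.3.
Deadweight loss = 17.05.

17.05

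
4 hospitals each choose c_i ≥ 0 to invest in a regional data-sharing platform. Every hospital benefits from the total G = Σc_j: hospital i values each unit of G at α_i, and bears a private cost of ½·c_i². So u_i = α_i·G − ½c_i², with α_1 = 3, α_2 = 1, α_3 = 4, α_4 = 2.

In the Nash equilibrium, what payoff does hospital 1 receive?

25.5

Hospital i's FOC: ∂u_i/∂c_i = α_i − c_i = 0, so c_i* = α_i.
NE contributions = (3, 1, 4, 2); G = 10.
u_1 = α_1·G − ½·(c_1)² = 3·10 − ½·3² = 25.5.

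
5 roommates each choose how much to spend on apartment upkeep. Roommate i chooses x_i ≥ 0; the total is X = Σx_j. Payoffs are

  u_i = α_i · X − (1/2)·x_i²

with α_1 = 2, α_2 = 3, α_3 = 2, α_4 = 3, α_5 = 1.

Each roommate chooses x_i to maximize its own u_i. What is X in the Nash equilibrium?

Roommate i's FOC: ∂u_i/∂x_i = α_i − x_i = 0, so x_i* = α_i.
NE contributions = (2, 3, 2, 3, 1); X = 11.

11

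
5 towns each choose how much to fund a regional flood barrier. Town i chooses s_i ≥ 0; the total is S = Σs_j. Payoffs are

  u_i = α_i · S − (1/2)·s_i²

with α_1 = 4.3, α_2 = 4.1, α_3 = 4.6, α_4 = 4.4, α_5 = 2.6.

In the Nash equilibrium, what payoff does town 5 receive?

48.62

Town i's FOC: ∂u_i/∂s_i = α_i − s_i = 0, so s_i* = α_i.
NE contributions = (4.3, 4.1, 4.6, 4.4, 2.6); S = 20.
u_5 = α_5·S − ½·(s_5)² = 2.6·20 − ½·2.6² = 48.62.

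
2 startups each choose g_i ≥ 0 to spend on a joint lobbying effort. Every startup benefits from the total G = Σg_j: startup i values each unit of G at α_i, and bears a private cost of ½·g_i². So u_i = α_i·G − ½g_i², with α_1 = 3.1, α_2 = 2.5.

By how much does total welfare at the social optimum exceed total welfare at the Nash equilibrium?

7.93

Startup i's FOC: ∂u_i/∂g_i = α_i − g_i = 0, so g_i* = α_i.
NE contributions = (3.1, 2.5); G = 5.6.
W^NE = (Σα)·G − ½Σα_i² = 5.6² − ½·15.86 = 23.43.
Planner sets g_i = Σα_j = 5.6 for every i, so G^SO = 2·5.6 = 11.2.
W^SO = (Σα)·G^SO − ½·2·(Σα)² = (2/2)·5.6² = 31.36.
Deadweight loss = W^SO − W^NE = 7.93.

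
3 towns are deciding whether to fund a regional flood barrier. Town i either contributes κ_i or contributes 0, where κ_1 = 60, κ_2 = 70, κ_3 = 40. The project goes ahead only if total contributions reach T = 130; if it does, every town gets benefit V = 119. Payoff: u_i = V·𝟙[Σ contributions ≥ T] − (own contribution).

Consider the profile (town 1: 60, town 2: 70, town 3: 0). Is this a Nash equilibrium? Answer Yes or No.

Total = 130 ≥ 130: provided.
Town 1 (pledges 60, payoff 59): dropping to 0 → total 70, payoff 0. No gain.
Town 2 (pledges 70, payoff 49): dropping to 0 → total 60, payoff 0. No gain.
Town 3 (pledges 0, payoff 119): pledging 40 → total 170, payoff 79. No gain.

Yes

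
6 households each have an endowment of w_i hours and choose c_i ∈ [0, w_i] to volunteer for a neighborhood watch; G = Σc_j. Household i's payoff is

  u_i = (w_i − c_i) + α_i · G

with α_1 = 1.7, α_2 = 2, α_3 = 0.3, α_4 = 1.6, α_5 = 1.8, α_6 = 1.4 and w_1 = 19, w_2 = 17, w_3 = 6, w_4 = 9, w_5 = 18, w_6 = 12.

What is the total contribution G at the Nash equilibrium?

75

∂u_i/∂c_i = α_i − 1, so household i contributes w_i if α_i > 1, else 0.
α_i > 1 for i ∈ {1, 2, 4, 5, 6}; NE contributions (19, 17, 0, 9, 18, 12), G = 75.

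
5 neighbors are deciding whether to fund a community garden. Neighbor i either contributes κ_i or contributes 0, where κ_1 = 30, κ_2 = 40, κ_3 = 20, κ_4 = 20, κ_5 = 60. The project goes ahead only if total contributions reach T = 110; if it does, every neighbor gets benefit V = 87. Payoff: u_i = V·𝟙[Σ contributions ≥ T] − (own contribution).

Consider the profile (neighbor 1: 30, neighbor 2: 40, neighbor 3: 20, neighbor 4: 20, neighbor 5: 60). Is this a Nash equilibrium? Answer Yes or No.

Total = 170 ≥ 110: provided.
Neighbor 1 (pledges 30, payoff 57): dropping to 0 → total 140, payoff 87. Profitable deviation.

No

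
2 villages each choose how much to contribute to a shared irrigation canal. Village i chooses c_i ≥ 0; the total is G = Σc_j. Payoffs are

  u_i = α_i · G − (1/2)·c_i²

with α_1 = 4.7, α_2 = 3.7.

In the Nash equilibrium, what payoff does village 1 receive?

28.435

Village i's FOC: ∂u_i/∂c_i = α_i − c_i = 0, so c_i* = α_i.
NE contributions = (4.7, 3.7); G = 8.4.
u_1 = α_1·G − ½·(c_1)² = 4.7·8.4 − ½·4.7² = 28.435.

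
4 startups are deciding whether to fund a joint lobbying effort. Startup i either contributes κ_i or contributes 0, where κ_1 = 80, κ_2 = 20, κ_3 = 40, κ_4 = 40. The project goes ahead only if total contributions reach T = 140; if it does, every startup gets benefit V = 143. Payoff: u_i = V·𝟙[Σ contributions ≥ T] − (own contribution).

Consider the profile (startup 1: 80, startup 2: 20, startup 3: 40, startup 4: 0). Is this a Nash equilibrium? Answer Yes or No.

Yes

Total = 140 ≥ 140: provided.
Startup 1 (pledges 80, payoff 63): dropping to 0 → total 60, payoff 0. No gain.
Startup 2 (pledges 20, payoff 123): dropping to 0 → total 120, payoff 0. No gain.
Startup 3 (pledges 40, payoff 103): dropping to 0 → total 100, payoff 0. No gain.
Startup 4 (pledges 0, payoff 143): pledging 40 → total 180, payoff 103. No gain.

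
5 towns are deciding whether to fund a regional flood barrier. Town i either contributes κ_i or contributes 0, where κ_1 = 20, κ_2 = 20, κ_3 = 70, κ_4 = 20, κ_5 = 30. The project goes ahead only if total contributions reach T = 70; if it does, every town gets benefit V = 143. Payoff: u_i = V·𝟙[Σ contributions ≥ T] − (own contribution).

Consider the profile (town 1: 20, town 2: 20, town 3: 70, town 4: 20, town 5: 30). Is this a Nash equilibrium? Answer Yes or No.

Total = 160 ≥ 70: provided.
Town 1 (pledges 20, payoff 123): dropping to 0 → total 140, payoff 143. Profitable deviation.

No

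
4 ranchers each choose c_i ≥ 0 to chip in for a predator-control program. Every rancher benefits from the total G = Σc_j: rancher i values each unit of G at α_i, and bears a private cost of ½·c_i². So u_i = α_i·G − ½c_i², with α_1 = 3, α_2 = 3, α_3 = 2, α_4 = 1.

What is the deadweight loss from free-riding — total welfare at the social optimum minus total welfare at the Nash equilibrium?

92.5

Rancher i's FOC: ∂u_i/∂c_i = α_i − c_i = 0, so c_i* = α_i.
NE contributions = (3, 3, 2, 1); G = 9.
W^NE = (Σα)·G − ½Σα_i² = 9² − ½·23 = 69.5.
Planner sets c_i = Σα_j = 9 for every i, so G^SO = 4·9 = 36.
W^SO = (Σα)·G^SO − ½·4·(Σα)² = (4/2)·9² = 162.
Deadweight loss = W^SO − W^NE = 92.5.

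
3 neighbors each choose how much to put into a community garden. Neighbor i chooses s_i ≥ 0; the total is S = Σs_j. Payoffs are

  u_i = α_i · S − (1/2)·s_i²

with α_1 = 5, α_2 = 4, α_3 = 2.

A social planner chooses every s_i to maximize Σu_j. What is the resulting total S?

Planner FOC: ∂(Σu_j)/∂s_i = (Σα_j) − s_i = 0, so s_i^SO = Σα_j = 11 for every i; S^SO = 33.

33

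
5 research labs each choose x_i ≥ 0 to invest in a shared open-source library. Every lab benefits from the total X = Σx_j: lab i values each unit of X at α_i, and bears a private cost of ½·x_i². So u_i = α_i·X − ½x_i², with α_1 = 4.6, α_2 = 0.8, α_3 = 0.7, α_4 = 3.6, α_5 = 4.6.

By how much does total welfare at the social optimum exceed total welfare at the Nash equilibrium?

334.94

Lab i's FOC: ∂u_i/∂x_i = α_i − x_i = 0, so x_i* = α_i.
NE contributions = (4.6, 0.8, 0.7, 3.6, 4.6); X = 14.3.
W^NE = (Σα)·X − ½Σα_i² = 14.3² − ½·56.41 = 176.285.
Planner sets x_i = Σα_j = 14.3 for every i, so X^SO = 5·14.3 = 71.5.
W^SO = (Σα)·X^SO − ½·5·(Σα)² = (5/2)·14.3² = 511.225.
Deadweight loss = W^SO − W^NE = 334.94.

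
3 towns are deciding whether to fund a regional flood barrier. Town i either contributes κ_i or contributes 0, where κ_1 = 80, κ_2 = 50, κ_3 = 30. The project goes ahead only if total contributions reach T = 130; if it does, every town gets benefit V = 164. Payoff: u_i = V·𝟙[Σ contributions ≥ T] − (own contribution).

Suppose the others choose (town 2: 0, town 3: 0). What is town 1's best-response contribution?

Others' total = 0. Even contributing 80 gives 80 < 130: no benefit either way.
Best response: 0.

0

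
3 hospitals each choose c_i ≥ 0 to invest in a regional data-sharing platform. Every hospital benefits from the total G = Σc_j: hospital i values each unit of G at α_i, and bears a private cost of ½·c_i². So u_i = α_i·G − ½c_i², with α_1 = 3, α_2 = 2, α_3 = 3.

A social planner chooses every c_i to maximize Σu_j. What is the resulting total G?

Planner FOC: ∂(Σu_j)/∂c_i = (Σα_j) − c_i = 0, so c_i^SO = Σα_j = 8 for every i; G^SO = 24.

24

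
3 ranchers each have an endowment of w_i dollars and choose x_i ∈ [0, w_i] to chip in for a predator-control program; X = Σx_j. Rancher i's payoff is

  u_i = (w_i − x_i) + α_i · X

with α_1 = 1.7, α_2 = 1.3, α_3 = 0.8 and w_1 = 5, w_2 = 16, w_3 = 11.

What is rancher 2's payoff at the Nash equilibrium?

27.3

∂u_i/∂x_i = α_i − 1, so rancher i contributes w_i if α_i > 1, else 0.
α_i > 1 for i ∈ {1, 2}; NE contributions (5, 16, 0), X = 21.
u_2 = (16 − 16) + 1.3·21 = 27.3.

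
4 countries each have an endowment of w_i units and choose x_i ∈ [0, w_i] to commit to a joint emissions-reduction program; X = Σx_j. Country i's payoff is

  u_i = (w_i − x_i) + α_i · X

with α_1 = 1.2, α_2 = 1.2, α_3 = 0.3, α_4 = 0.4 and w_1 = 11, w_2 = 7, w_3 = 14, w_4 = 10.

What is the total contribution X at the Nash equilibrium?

18

∂u_i/∂x_i = α_i − 1, so country i contributes w_i if α_i > 1, else 0.
α_i > 1 for i ∈ {1, 2}; NE contributions (11, 7, 0, 0), X = 18.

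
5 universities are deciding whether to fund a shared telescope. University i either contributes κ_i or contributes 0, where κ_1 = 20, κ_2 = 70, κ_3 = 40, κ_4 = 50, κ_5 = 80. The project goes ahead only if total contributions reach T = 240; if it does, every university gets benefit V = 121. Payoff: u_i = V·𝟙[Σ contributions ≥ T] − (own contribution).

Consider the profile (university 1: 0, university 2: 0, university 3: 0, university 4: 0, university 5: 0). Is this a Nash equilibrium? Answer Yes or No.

Total = 0 < 240: not provided.
University 1 (pledges 0, payoff 0): pledging 20 → total 20, payoff -20. No gain.
University 2 (pledges 0, payoff 0): pledging 70 → total 70, payoff -70. No gain.
University 3 (pledges 0, payoff 0): pledging 40 → total 40, payoff -40. No gain.
University 4 (pledges 0, payoff 0): pledging 50 → total 50, payoff -50. No gain.
University 5 (pledges 0, payoff 0): pledging 80 → total 80, payoff -80. No gain.

Yes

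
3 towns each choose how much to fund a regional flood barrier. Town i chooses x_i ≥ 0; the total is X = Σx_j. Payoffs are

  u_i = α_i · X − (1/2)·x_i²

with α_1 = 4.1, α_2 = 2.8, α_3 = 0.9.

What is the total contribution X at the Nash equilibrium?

Town i's FOC: ∂u_i/∂x_i = α_i − x_i = 0, so x_i* = α_i.
NE contributions = (4.1, 2.8, 0.9); X = 7.8.

7.8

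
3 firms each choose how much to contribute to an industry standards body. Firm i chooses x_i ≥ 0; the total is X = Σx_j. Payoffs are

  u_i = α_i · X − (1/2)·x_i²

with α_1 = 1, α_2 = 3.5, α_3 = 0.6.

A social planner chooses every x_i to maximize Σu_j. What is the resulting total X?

15.3

Planner FOC: ∂(Σu_j)/∂x_i = (Σα_j) − x_i = 0, so x_i^SO = Σα_j = 5.1 for every i; X^SO = 15.3.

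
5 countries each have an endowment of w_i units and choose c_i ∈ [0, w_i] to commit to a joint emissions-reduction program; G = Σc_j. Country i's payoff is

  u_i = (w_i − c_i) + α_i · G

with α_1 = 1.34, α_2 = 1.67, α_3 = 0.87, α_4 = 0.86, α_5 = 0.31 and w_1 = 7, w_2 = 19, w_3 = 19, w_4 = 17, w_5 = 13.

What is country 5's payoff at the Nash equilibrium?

∂u_i/∂c_i = α_i − 1, so country i contributes w_i if α_i > 1, else 0.
α_i > 1 for i ∈ {1, 2}; NE contributions (7, 19, 0, 0, 0), G = 26.
u_5 = (13 − 0) + 0.31·26 = 21.06.

21.06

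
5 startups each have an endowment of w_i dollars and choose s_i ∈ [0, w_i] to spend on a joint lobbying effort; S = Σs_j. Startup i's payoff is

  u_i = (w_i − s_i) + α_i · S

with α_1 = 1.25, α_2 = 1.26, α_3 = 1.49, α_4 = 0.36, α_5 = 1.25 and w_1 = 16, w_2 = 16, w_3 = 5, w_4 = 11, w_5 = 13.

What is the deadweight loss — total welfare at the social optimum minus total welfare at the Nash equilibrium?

50.71

∂u_i/∂s_i = α_i − 1, so startup i contributes w_i if α_i > 1, else 0.
α_i > 1 for i ∈ {1, 2, 3, 5}; NE contributions (16, 16, 5, 0, 13), S = 50.
W^NE = Σw_i − S^NE + (Σα_i)·S^NE = 61 + 4.61·50 = 291.5.
Planner: ∂(Σu_j)/∂s_i = Σα_j − 1 = 4.61 > 0, so everyone contributes w_i; S^SO = 61, W^SO = 61 + 4.61·61 = 342.21.
Deadweight loss = 50.71.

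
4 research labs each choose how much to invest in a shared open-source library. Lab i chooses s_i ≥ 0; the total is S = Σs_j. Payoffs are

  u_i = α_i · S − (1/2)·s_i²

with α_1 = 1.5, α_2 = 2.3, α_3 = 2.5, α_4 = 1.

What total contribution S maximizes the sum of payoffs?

Planner FOC: ∂(Σu_j)/∂s_i = (Σα_j) − s_i = 0, so s_i^SO = Σα_j = 7.3 for every i; S^SO = 29.2.

29.2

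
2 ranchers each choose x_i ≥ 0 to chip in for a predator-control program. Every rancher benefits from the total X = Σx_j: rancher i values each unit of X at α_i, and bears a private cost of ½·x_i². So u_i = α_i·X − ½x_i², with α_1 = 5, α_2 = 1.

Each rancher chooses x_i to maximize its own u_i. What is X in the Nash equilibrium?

Rancher i's FOC: ∂u_i/∂x_i = α_i − x_i = 0, so x_i* = α_i.
NE contributions = (5, 1); X = 6.

6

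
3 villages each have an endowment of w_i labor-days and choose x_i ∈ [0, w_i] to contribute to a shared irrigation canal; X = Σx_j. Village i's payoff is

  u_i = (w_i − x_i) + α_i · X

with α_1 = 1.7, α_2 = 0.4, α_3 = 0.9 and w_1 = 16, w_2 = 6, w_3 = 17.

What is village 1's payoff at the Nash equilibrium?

27.2

∂u_i/∂x_i = α_i − 1, so village i contributes w_i if α_i > 1, else 0.
α_i > 1 for i ∈ {1}; NE contributions (16, 0, 0), X = 16.
u_1 = (16 − 16) + 1.7·16 = 27.2.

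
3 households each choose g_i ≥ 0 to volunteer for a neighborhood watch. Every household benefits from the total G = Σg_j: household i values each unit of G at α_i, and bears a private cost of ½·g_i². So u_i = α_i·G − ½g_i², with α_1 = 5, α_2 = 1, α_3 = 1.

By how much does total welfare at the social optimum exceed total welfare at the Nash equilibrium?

38

Household i's FOC: ∂u_i/∂g_i = α_i − g_i = 0, so g_i* = α_i.
NE contributions = (5, 1, 1); G = 7.
W^NE = (Σα)·G − ½Σα_i² = 7² − ½·27 = 35.5.
Planner sets g_i = Σα_j = 7 for every i, so G^SO = 3·7 = 21.
W^SO = (Σα)·G^SO − ½·3·(Σα)² = (3/2)·7² = 73.5.
Deadweight loss = W^SO − W^NE = 38.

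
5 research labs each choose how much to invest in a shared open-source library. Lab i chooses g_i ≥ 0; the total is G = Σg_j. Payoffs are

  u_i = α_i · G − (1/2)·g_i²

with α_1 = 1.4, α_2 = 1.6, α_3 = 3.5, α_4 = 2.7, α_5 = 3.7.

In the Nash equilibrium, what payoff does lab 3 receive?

Lab i's FOC: ∂u_i/∂g_i = α_i − g_i = 0, so g_i* = α_i.
NE contributions = (1.4, 1.6, 3.5, 2.7, 3.7); G = 12.9.
u_3 = α_3·G − ½·(g_3)² = 3.5·12.9 − ½·3.5² = 39.025.

39.025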